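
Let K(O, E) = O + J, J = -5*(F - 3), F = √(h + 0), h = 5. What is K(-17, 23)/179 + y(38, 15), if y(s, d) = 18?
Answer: 3220/179 - 5*√5/179 ≈ 17.926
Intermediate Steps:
F = √5 (F = √(5 + 0) = √5 ≈ 2.2361)
J = 15 - 5*√5 (J = -5*(√5 - 3) = -5*(-3 + √5) = 15 - 5*√5 ≈ 3.8197)
K(O, E) = 15 + O - 5*√5 (K(O, E) = O + (15 - 5*√5) = 15 + O - 5*√5)
K(-17, 23)/179 + y(38, 15) = (15 - 17 - 5*√5)/179 + 18 = (-2 - 5*√5)/179 + 18 = (-2/179 - 5*√5/179) + 18 = 3220/179 - 5*√5/179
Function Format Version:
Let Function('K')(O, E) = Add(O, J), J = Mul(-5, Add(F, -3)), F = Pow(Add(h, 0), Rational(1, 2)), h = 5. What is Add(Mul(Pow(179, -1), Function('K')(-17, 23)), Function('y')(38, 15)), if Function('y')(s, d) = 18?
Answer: Add(Rational(3220, 179), Mul(Rational(-5, 179), Pow(5, Rational(1, 2)))) ≈ 17.926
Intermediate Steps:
F = Pow(5, Rational(1, 2)) (F = Pow(Add(5, 0), Rational(1, 2)) = Pow(5, Rational(1, 2)) ≈ 2.2361)
J = Add(15, Mul(-5, Pow(5, Rational(1, 2)))) (J = Mul(-5, Add(Pow(5, Rational(1, 2)), -3)) = Mul(-5, Add(-3, Pow(5, Rational(1, 2)))) = Add(15, Mul(-5, Pow(5, Rational(1, 2)))) ≈ 3.8197)
Function('K')(O, E) = Add(15, O, Mul(-5, Pow(5, Rational(1, 2)))) (Function('K')(O, E) = Add(O, Add(15, Mul(-5, Pow(5, Rational(1, 2))))) = Add(15, O, Mul(-5, Pow(5, Rational(1, 2)))))
Add(Mul(Pow(179, -1), Function('K')(-17, 23)), Function('y')(38, 15)) = Add(Mul(Pow(179, -1), Add(15, -17, Mul(-5, Pow(5, Rational(1, 2))))), 18) = Add(Mul(Rational(1, 179), Add(-2, Mul(-5, Pow(5, Rational(1, 2))))), 18) = Add(Add(Rational(-2, 179), Mul(Rational(-5, 179), Pow(5, Rational(1, 2)))), 18) = Add(Rational(3220, 179), Mul(Rational(-5, 179), Pow(5, Rational(1, 2))))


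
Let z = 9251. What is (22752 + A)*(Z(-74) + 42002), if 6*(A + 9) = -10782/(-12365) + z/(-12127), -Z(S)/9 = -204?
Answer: 448505304665867591/449851065 ≈ 9.9701e+8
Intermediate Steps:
Z(S) = 1836 (Z(S) = -9*(-204) = 1836)
A = -8080954471/899702130 (A = -9 + (-10782/(-12365) + 9251/(-12127))/6 = -9 + (-10782*(-1/12365) + 9251*(-1/12127))/6 = -9 + (10782/12365 - 9251/12127)/6 = -9 + (1/6)*(16364699/149950355) = -9 + 16364699/899702130 = -8080954471/899702130 ≈ -8.9818)
(22752 + A)*(Z(-74) + 42002) = (22752 - 8080954471/899702130)*(1836 + 42002) = (20461941907289/899702130)*43838 = 448505304665867591/449851065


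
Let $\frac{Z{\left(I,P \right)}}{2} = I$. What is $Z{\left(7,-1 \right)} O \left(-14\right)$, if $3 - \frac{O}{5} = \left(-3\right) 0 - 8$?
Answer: $-10780$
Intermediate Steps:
$Z{\left(I,P \right)} = 2 I$
$O = 55$ ($O = 15 - 5 \left(\left(-3\right) 0 - 8\right) = 15 - 5 \left(0 - 8\right) = 15 - -40 = 15 + 40 = 55$)
$Z{\left(7,-1 \right)} O \left(-14\right) = 2 \cdot 7 \cdot 55 \left(-14\right) = 14 \cdot 55 \left(-14\right) = 770 \left(-14\right) = -10780$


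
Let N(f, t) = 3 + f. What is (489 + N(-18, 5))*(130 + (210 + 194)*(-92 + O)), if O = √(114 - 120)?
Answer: -17556012 + 191496*I*√6 ≈ -1.7556e+7 + 4.6907e+5*I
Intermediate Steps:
O = I*√6 (O = √(-6) = I*√6 ≈ 2.4495*I)
(489 + N(-18, 5))*(130 + (210 + 194)*(-92 + O)) = (489 + (3 - 18))*(130 + (210 + 194)*(-92 + I*√6)) = (489 - 15)*(130 + 404*(-92 + I*√6)) = 474*(130 + (-37168 + 404*I*√6)) = 474*(-37038 + 404*I*√6) = -17556012 + 191496*I*√6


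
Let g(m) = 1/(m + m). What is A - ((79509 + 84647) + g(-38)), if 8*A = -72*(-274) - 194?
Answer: -6145141/38 ≈ -1.6171e+5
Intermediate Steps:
g(m) = 1/(2*m)
A = 9767/4 (A = (-72*(-274) - 194)/8 = (19728 - 194)/8 = (1/8)*19534 = 9767/4 ≈ 2441.8)
A - ((79509 + 84647) + g(-38)) = 9767/4 - ((79509 + 84647) + (1/2)/(-38)) = 9767/4 - (164156 + (1/2)*(-1/38)) = 9767/4 - (164156 - 1/76) = 9767/4 - 1*12475855/76 = 9767/4 - 12475855/76 = -6145141/38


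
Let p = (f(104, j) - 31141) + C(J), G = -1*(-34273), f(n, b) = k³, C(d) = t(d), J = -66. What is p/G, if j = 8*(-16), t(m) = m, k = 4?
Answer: -31143/34273 ≈ -0.90867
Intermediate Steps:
j = -128
C(d) = d
f(n, b) = 64 (f(n, b) = 4³ = 64)
G = 34273
p = -31143 (p = (64 - 31141) - 66 = -31077 - 66 = -31143)
p/G = -31143/34273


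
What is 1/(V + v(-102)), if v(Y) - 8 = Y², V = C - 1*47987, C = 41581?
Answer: 1/4006 ≈ 0.00024963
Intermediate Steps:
V = -6406 (V = 41581 - 1*47987 = 41581 - 47987 = -6406)
v(Y) = 8 + Y²
1/(V + v(-102)) = 1/(-6406 + (8 + (-102)²)) = 1/(-6406 + (8 + 10404)) = 1/(-6406 + 10412) = 1/4006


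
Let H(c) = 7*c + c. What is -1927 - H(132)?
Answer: -2983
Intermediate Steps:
H(c) = 8*c
-1927 - H(132) = -1927 - 8*132 = -1927 - 1*1056 = -1927 - 1056 = -2983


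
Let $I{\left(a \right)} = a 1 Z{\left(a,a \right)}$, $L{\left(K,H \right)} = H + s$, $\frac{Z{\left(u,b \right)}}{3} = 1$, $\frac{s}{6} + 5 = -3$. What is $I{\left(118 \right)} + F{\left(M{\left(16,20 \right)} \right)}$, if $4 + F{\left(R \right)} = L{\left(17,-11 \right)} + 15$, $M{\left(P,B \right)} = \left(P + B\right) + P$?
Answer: $306$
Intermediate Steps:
$s = -48$ ($s = -30 + 6 \left(-3\right) = -30 - 18 = -48$)
$Z{\left(u,b \right)} = 3$ ($Z{\left(u,b \right)} = 3 \cdot 1 = 3$)
$M{\left(P,B \right)} = B + 2 P$ ($M{\left(P,B \right)} = \left(B + P\right) + P = B + 2 P$)
$L{\left(K,H \right)} = -48 + H$ ($L{\left(K,H \right)} = H - 48 = -48 + H$)
$I{\left(a \right)} = 3 a$ ($I{\left(a \right)} = a 1 \cdot 3 = a 3 = 3 a$)
$F{\left(R \right)} = -48$ ($F{\left(R \right)} = -4 + \left(\left(-48 - 11\right) + 15\right) = -4 + \left(-59 + 15\right) = -4 - 44 = -48$)
$I{\left(118 \right)} + F{\left(M{\left(16,20 \right)} \right)} = 3 \cdot 118 - 48 = 354 - 48 = 306$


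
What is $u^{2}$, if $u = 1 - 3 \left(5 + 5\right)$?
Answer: $841$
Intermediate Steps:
$u = -29$ ($u = 1 - 30 = -29$)
$u^{2} = \left(-29\right)^{2} = 841$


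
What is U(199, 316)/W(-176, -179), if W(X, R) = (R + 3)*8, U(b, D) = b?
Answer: -199/1408 ≈ -0.14134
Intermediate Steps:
W(X, R) = 24 + 8*R (W(X, R) = (3 + R)*8 = 24 + 8*R)
U(199, 316)/W(-176, -179) = 199/(24 + 8*(-179)) = 199/(24 - 1432) = 199/(-1408) = 199*(-1/1408) = -199/1408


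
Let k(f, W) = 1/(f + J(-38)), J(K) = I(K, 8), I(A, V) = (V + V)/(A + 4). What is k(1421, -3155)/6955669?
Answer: 1/9880732393 ≈ 1.0121e-10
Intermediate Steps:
I(A, V) = 2*V/(4 + A) (I(A, V) = (2*V)/(4 + A) = 2*V/(4 + A))
J(K) = 16/(4 + K) (J(K) = 2*8/(4 + K) = 16/(4 + K))
k(f, W) = 1/(-8/17 + f) (k(f, W) = 1/(f + 16/(4 - 38)) = 1/(f + 16/(-34)) = 1/(f + 16*(-1/34)) = 1/(f - 8/17) = 1/(-8/17 + f))
k(1421, -3155)/6955669 = (17/(-8 + 17*1421))/6955669 = (17/(-8 + 24157))*(1/6955669) = (17/24149)*(1/6955669) = 1/9880732393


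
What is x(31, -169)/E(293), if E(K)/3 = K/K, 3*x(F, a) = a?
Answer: -169/9 ≈ -18.778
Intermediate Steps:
x(F, a) = a/3
E(K) = 3 (E(K) = 3*(K/K) = 3*1 = 3)
x(31, -169)/E(293) = ((1/3)*(-169))/3 = -169/3*1/3 = -169/9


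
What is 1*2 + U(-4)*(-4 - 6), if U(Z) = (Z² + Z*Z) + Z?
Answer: -278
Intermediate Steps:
U(Z) = Z + 2*Z² (U(Z) = (Z² + Z²) + Z = 2*Z² + Z = Z + 2*Z²)
1*2 + U(-4)*(-4 - 6) = 1*2 + (-4*(1 + 2*(-4)))*(-4 - 6) = 2 - 4*(1 - 8)*(-10) = 2 - 4*(-7)*(-10) = 2 + 28*(-10) = 2 - 280 = -278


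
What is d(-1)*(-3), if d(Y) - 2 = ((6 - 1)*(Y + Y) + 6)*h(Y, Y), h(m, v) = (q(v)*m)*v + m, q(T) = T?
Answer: -30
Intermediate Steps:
h(m, v) = m + m*v² (h(m, v) = (v*m)*v + m = (m*v)*v + m = m*v² + m = m + m*v²)
d(Y) = 2 + Y*(1 + Y²)*(6 + 10*Y) (d(Y) = 2 + ((6 - 1)*(Y + Y) + 6)*(Y*(1 + Y²)) = 2 + (5*(2*Y) + 6)*(Y*(1 + Y²)) = 2 + (10*Y + 6)*(Y*(1 + Y²)) = 2 + (6 + 10*Y)*(Y*(1 + Y²)) = 2 + Y*(1 + Y²)*(6 + 10*Y))
d(-1)*(-3) = (2 + 6*(-1) + 6*(-1)³ + 10*(-1)² + 10*(-1)⁴)*(-3) = (2 - 6 + 6*(-1) + 10*1 + 10*1)*(-3) = (2 - 6 - 6 + 10 + 10)*(-3) = 10*(-3) = -30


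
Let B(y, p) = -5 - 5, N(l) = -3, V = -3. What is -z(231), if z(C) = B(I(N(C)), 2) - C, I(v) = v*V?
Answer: 241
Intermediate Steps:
I(v) = -3*v (I(v) = v*(-3) = -3*v)
B(y, p) = -10
z(C) = -10 - C
-z(231) = -(-10 - 1*231) = -(-10 - 231) = -1*(-241) = 241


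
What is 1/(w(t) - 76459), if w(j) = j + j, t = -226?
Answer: -1/76911 ≈ -1.3002e-5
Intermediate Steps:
w(j) = 2*j
1/(w(t) - 76459) = 1/(2*(-226) - 76459) = 1/(-452 - 76459) = 1/(-76911) = -1/76911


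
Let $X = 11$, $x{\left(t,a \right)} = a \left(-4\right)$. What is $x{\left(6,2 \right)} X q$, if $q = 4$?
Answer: $-352$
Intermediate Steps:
$x{\left(t,a \right)} = - 4 a$
$x{\left(6,2 \right)} X q = \left(-4\right) 2 \cdot 11 \cdot 4 = \left(-8\right) 11 \cdot 4 = \left(-88\right) 4 = -352$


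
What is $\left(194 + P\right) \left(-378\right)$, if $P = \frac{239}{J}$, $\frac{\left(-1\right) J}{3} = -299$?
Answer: $- \frac{21956382}{299} \approx -73433.0$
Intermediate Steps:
$J = 897$ ($J = \left(-3\right) \left(-299\right) = 897$)
$P = \frac{239}{897} \approx 0.26644$
$\left(194 + P\right) \left(-378\right) = \left(194 + \frac{239}{897}\right) \left(-378\right) = \frac{174257}{897} \left(-378\right) = - \frac{21956382}{299}$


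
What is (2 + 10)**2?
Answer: 144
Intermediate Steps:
(2 + 10)**2 = 12**2 = 144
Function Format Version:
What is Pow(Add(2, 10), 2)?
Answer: 144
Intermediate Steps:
Pow(Add(2, 10), 2) = Pow(12, 2) = 144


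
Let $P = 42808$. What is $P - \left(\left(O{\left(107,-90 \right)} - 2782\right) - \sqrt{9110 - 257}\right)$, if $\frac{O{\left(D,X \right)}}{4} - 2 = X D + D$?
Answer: $83674 + \sqrt{8853} \approx 83768.0$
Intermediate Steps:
$O{\left(D,X \right)} = 8 + 4 D + 4 D X$ ($O{\left(D,X \right)} = 8 + 4 \left(X D + D\right) = 8 + 4 \left(D X + D\right) = 8 + 4 \left(D + D X\right) = 8 + \left(4 D + 4 D X\right) = 8 + 4 D + 4 D X$)
$P - \left(\left(O{\left(107,-90 \right)} - 2782\right) - \sqrt{9110 - 257}\right) = 42808 - \left(\left(\left(8 + 4 \cdot 107 + 4 \cdot 107 \left(-90\right)\right) - 2782\right) - \sqrt{9110 - 257}\right) = 42808 - \left(\left(\left(8 + 428 - 38520\right) - 2782\right) - \sqrt{8853}\right) = 42808 - \left(\left(-38084 - 2782\right) - \sqrt{8853}\right) = 42808 - \left(-40866 - \sqrt{8853}\right) = 42808 + \left(40866 + \sqrt{8853}\right) = 83674 + \sqrt{8853}$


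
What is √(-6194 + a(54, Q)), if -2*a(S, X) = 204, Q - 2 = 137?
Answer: 2*I*√1574 ≈ 79.347*I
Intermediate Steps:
Q = 139 (Q = 2 + 137 = 139)
a(S, X) = -102 (a(S, X) = -½*204 = -102)
√(-6194 + a(54, Q)) = √(-6194 - 102) = √(-6296) = 2*I*√1574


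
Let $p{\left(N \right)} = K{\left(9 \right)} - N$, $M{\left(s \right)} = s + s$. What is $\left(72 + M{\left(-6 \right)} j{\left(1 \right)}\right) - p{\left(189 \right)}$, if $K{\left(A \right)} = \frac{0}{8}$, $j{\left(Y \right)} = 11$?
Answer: $129$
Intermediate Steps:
$M{\left(s \right)} = 2 s$
$K{\left(A \right)} = 0$ ($K{\left(A \right)} = 0 \cdot \frac{1}{8} = 0$)
$p{\left(N \right)} = - N$ ($p{\left(N \right)} = 0 - N = - N$)
$\left(72 + M{\left(-6 \right)} j{\left(1 \right)}\right) - p{\left(189 \right)} = \left(72 + 2 \left(-6\right) 11\right) - \left(-1\right) 189 = \left(72 - 132\right) - -189 = \left(72 - 132\right) + 189 = -60 + 189 = 129$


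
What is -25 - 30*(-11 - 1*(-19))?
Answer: -265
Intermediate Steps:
-25 - 30*(-11 - 1*(-19)) = -25 - 30*(-11 + 19) = -25 - 30*8 = -25 - 240 = -265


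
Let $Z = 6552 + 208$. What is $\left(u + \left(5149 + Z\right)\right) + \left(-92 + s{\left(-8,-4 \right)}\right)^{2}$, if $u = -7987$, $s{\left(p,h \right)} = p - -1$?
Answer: $13723$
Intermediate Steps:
$s{\left(p,h \right)} = 1 + p$ ($s{\left(p,h \right)} = p + 1 = 1 + p$)
$Z = 6760$
$\left(u + \left(5149 + Z\right)\right) + \left(-92 + s{\left(-8,-4 \right)}\right)^{2} = \left(-7987 + \left(5149 + 6760\right)\right) + \left(-92 + \left(1 - 8\right)\right)^{2} = \left(-7987 + 11909\right) + \left(-92 - 7\right)^{2} = 3922 + \left(-99\right)^{2} = 3922 + 9801 = 13723$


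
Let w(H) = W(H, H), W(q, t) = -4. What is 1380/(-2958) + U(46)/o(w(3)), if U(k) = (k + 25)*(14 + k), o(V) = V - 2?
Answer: -350260/493 ≈ -710.47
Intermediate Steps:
w(H) = -4
o(V) = -2 + V
U(k) = (14 + k)*(25 + k) (U(k) = (25 + k)*(14 + k) = (14 + k)*(25 + k))
1380/(-2958) + U(46)/o(w(3)) = 1380/(-2958) + (350 + 46² + 39*46)/(-2 - 4) = 1380*(-1/2958) + (350 + 2116 + 1794)/(-6) = -230/493 + 4260*(-⅙) = -230/493 - 710 = -350260/493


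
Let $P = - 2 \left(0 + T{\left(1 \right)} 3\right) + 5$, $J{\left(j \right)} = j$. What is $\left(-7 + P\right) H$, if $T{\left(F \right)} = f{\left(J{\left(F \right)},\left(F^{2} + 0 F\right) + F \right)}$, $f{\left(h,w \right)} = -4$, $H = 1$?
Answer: $22$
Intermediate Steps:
$T{\left(F \right)} = -4$
$P = 29$ ($P = - 2 \left(0 - 12\right) + 5 = \left(-2\right) \left(-12\right) + 5 = 24 + 5 = 29$)
$\left(-7 + P\right) H = \left(-7 + 29\right) 1 = 22 \cdot 1 = 22$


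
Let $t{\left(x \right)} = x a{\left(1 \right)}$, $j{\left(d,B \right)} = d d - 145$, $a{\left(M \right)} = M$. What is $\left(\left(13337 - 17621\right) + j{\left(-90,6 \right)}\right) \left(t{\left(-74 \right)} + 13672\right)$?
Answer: $49918258$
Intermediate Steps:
$j{\left(d,B \right)} = -145 + d^{2}$ ($j{\left(d,B \right)} = d^{2} - 145 = -145 + d^{2}$)
$t{\left(x \right)} = x$ ($t{\left(x \right)} = x 1 = x$)
$\left(\left(13337 - 17621\right) + j{\left(-90,6 \right)}\right) \left(t{\left(-74 \right)} + 13672\right) = \left(\left(13337 - 17621\right) - \left(145 - \left(-90\right)^{2}\right)\right) \left(-74 + 13672\right) = \left(\left(13337 - 17621\right) + \left(-145 + 8100\right)\right) 13598 = \left(-4284 + 7955\right) 13598 = 3671 \cdot 13598 = 49918258$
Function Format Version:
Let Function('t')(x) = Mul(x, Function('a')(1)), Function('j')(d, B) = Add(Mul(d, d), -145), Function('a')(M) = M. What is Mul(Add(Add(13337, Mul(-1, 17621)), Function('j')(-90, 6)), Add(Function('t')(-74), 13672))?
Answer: 49918258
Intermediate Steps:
Function('j')(d, B) = Add(-145, Pow(d, 2)) (Function('j')(d, B) = Add(Pow(d, 2), -145) = Add(-145, Pow(d, 2)))
Function('t')(x) = x (Function('t')(x) = Mul(x, 1) = x)
Mul(Add(Add(13337, Mul(-1, 17621)), Function('j')(-90, 6)), Add(Function('t')(-74), 13672)) = Mul(Add(Add(13337, Mul(-1, 17621)), Add(-145, Pow(-90, 2))), Add(-74, 13672)) = Mul(Add(Add(13337, -17621), Add(-145, 8100)), 13598) = Mul(Add(-4284, 7955), 13598) = Mul(3671, 13598) = 49918258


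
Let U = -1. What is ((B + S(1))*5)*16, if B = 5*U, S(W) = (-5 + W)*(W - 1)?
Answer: -400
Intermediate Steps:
S(W) = (-1 + W)*(-5 + W) (S(W) = (-5 + W)*(-1 + W) = (-1 + W)*(-5 + W))
B = -5 (B = 5*(-1) = -5)
((B + S(1))*5)*16 = ((-5 + (5 + 1² - 6*1))*5)*16 = ((-5 + (5 + 1 - 6))*5)*16 = ((-5 + 0)*5)*16 = -5*5*16 = -25*16 = -400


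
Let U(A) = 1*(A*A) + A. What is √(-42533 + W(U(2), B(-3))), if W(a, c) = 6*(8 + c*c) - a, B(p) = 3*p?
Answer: I*√42005 ≈ 204.95*I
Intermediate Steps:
U(A) = A + A² (U(A) = 1*A² + A = A² + A = A + A²)
W(a, c) = 48 - a + 6*c² (W(a, c) = 6*(8 + c²) - a = (48 + 6*c²) - a = 48 - a + 6*c²)
√(-42533 + W(U(2), B(-3))) = √(-42533 + (48 - 2*(1 + 2) + 6*(3*(-3))²)) = √(-42533 + (48 - 2*3 + 6*(-9)²)) = √(-42533 + (48 - 1*6 + 6*81)) = √(-42533 + (48 - 6 + 486)) = √(-42533 + 528) = √(-42005) = I*√42005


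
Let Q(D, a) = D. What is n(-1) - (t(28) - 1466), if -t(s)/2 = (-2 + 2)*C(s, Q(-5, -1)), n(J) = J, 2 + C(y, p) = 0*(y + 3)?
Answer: 1465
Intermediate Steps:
C(y, p) = -2 (C(y, p) = -2 + 0*(y + 3) = -2 + 0*(3 + y) = -2 + 0 = -2)
t(s) = 0 (t(s) = -2*(-2 + 2)*(-2) = -0*(-2) = -2*0 = 0)
n(-1) - (t(28) - 1466) = -1 - (0 - 1466) = -1 - 1*(-1466) = -1 + 1466 = 1465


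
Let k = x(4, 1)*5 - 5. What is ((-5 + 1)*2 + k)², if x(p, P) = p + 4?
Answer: 729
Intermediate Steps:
x(p, P) = 4 + p
k = 35 (k = (4 + 4)*5 - 5 = 8*5 - 5 = 40 - 5 = 35)
((-5 + 1)*2 + k)² = ((-5 + 1)*2 + 35)² = (-4*2 + 35)² = (-8 + 35)² = 27² = 729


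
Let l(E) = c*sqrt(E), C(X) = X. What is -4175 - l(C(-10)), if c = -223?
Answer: -4175 + 223*I*sqrt(10) ≈ -4175.0 + 705.19*I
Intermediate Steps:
l(E) = -223*sqrt(E)
-4175 - l(C(-10)) = -4175 - (-223)*sqrt(-10) = -4175 - (-223)*I*sqrt(10) = -4175 + 223*I*sqrt(10)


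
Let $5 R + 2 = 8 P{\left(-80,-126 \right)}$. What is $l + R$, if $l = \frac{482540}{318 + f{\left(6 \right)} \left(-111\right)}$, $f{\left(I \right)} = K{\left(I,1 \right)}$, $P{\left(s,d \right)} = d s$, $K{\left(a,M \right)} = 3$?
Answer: $- \frac{240626}{15} \approx -16042.0$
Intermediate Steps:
$f{\left(I \right)} = 3$
$R = \frac{80638}{5}$ ($R = - \frac{2}{5} + \frac{8 \left(\left(-126\right) \left(-80\right)\right)}{5} = - \frac{2}{5} + \frac{8 \cdot 10080}{5} = - \frac{2}{5} + \frac{1}{5} \cdot 80640 = - \frac{2}{5} + 16128 = \frac{80638}{5} \approx 16128.0$)
$l = - \frac{96508}{3}$ ($l = \frac{482540}{318 + 3 \left(-111\right)} = \frac{482540}{318 - 333} = \frac{482540}{-15} = 482540 \left(- \frac{1}{15}\right) = - \frac{96508}{3} \approx -32169.0$)
$l + R = - \frac{96508}{3} + \frac{80638}{5} = - \frac{240626}{15}$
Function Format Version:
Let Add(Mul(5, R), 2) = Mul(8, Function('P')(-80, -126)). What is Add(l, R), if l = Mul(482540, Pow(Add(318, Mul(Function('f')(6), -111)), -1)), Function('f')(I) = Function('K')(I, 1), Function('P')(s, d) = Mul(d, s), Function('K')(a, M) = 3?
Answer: Rational(-240626, 15) ≈ -16042.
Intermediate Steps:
Function('f')(I) = 3
R = Rational(80638, 5) (R = Add(Rational(-2, 5), Mul(Rational(1, 5), Mul(8, Mul(-126, -80)))) = Add(Rational(-2, 5), Mul(Rational(1, 5), Mul(8, 10080))) = Add(Rational(-2, 5), Mul(Rational(1, 5), 80640)) = Add(Rational(-2, 5), 16128) = Rational(80638, 5) ≈ 16128.)
l = Rational(-96508, 3) (l = Mul(482540, Pow(Add(318, Mul(3, -111)), -1)) = Mul(482540, Pow(Add(318, -333), -1)) = Mul(482540, Pow(-15, -1)) = Mul(482540, Rational(-1, 15)) = Rational(-96508, 3) ≈ -32169.)
Add(l, R) = Add(Rational(-96508, 3), Rational(80638, 5)) = Rational(-240626, 15)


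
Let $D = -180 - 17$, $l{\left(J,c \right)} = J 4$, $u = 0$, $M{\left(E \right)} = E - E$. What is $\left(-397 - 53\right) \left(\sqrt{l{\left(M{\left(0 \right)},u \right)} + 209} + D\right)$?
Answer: $88650 - 450 \sqrt{209} \approx 82144.0$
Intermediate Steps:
$M{\left(E \right)} = 0$
$l{\left(J,c \right)} = 4 J$
$D = -197$
$\left(-397 - 53\right) \left(\sqrt{l{\left(M{\left(0 \right)},u \right)} + 209} + D\right) = \left(-397 - 53\right) \left(\sqrt{4 \cdot 0 + 209} - 197\right) = - 450 \left(\sqrt{0 + 209} - 197\right) = - 450 \left(\sqrt{209} - 197\right) = - 450 \left(-197 + \sqrt{209}\right) = 88650 - 450 \sqrt{209}$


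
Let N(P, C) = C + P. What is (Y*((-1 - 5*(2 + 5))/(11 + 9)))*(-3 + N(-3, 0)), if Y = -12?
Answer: -648/5 ≈ -129.60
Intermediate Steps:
(Y*((-1 - 5*(2 + 5))/(11 + 9)))*(-3 + N(-3, 0)) = (-12*(-1 - 5*(2 + 5))/(11 + 9))*(-3 + (0 - 3)) = (-12*(-1 - 5*7)/20)*(-3 - 3) = -12*(-1 - 35)/20*(-6) = -(-432)/20*(-6) = -12*(-9/5)*(-6) = (108/5)*(-6) = -648/5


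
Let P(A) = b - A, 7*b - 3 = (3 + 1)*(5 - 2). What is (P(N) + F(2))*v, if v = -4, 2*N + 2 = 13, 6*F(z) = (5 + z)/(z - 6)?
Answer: 613/42 ≈ 14.595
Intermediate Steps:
F(z) = (5 + z)/(6*(-6 + z)) (F(z) = ((5 + z)/(z - 6))/6 = ((5 + z)/(-6 + z))/6 = (5 + z)/(6*(-6 + z)))
N = 11/2 (N = -1 + (1/2)*13 = -1 + 13/2 = 11/2 ≈ 5.5000)
b = 15/7 (b = 3/7 + ((3 + 1)*(5 - 2))/7 = 3/7 + (4*3)/7 = 3/7 + (1/7)*12 = 3/7 + 12/7 = 15/7 ≈ 2.1429)
P(A) = 15/7 - A
(P(N) + F(2))*v = ((15/7 - 1*11/2) + (5 + 2)/(6*(-6 + 2)))*(-4) = ((15/7 - 11/2) + (1/6)*7/(-4))*(-4) = (-47/14 + (1/6)*(-1/4)*7)*(-4) = (-47/14 - 7/24)*(-4) = -613/168*(-4) = 613/42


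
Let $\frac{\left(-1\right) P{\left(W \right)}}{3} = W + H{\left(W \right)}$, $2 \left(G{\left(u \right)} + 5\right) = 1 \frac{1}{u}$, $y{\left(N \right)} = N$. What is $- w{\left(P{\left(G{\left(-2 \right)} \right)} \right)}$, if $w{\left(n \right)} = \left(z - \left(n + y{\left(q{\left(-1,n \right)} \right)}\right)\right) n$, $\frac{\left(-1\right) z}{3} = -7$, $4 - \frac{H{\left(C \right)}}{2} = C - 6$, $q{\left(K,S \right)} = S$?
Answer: $\frac{104535}{8} \approx 13067.0$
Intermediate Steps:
$H{\left(C \right)} = 20 - 2 C$ ($H{\left(C \right)} = 8 - 2 \left(C - 6\right) = 8 - 2 \left(-6 + C\right) = 8 - \left(-12 + 2 C\right) = 20 - 2 C$)
$G{\left(u \right)} = -5 + \frac{1}{2 u}$ ($G{\left(u \right)} = -5 + \frac{1 \frac{1}{u}}{2} = -5 + \frac{1}{2 u}$)
$z = 21$ ($z = \left(-3\right) \left(-7\right) = 21$)
$P{\left(W \right)} = -60 + 3 W$ ($P{\left(W \right)} = - 3 \left(W - \left(-20 + 2 W\right)\right) = - 3 \left(20 - W\right) = -60 + 3 W$)
$w{\left(n \right)} = n \left(21 - 2 n\right)$ ($w{\left(n \right)} = \left(21 - \left(n + n\right)\right) n = \left(21 - 2 n\right) n = n \left(21 - 2 n\right)$)
$- w{\left(P{\left(G{\left(-2 \right)} \right)} \right)} = - \left(-60 + 3 \left(-5 + \frac{1}{2 \left(-2\right)}\right)\right) \left(21 - 2 \left(-60 + 3 \left(-5 + \frac{1}{2 \left(-2\right)}\right)\right)\right) = - \left(-60 + 3 \left(-5 + \frac{1}{2} \left(- \frac{1}{2}\right)\right)\right) \left(21 - 2 \left(-60 + 3 \left(-5 + \frac{1}{2} \left(- \frac{1}{2}\right)\right)\right)\right) = - \left(-60 + 3 \left(-5 - \frac{1}{4}\right)\right) \left(21 - 2 \left(-60 + 3 \left(-5 - \frac{1}{4}\right)\right)\right) = - \left(-60 + 3 \left(- \frac{21}{4}\right)\right) \left(21 - 2 \left(-60 + 3 \left(- \frac{21}{4}\right)\right)\right) = - \left(-60 - \frac{63}{4}\right) \left(21 - 2 \left(-60 - \frac{63}{4}\right)\right) = - \frac{\left(-303\right) \left(21 - - \frac{303}{2}\right)}{4} = - \frac{\left(-303\right) \left(21 + \frac{303}{2}\right)}{4} = - \frac{\left(-303\right) 345}{4 \cdot 2} = \left(-1\right) \left(- \frac{104535}{8}\right) = \frac{104535}{8}$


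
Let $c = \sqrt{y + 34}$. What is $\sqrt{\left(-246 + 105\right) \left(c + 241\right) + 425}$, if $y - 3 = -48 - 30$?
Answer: $\sqrt{-33556 - 141 i \sqrt{41}} \approx 2.464 - 183.2 i$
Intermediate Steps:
$y = -75$ ($y = 3 - 78 = -75$)
$c = i \sqrt{41}$ ($c = \sqrt{-75 + 34} = \sqrt{-41} = i \sqrt{41} \approx 6.4031 i$)
$\sqrt{\left(-246 + 105\right) \left(c + 241\right) + 425} = \sqrt{\left(-246 + 105\right) \left(i \sqrt{41} + 241\right) + 425} = \sqrt{- 141 \left(241 + i \sqrt{41}\right) + 425} = \sqrt{\left(-33981 - 141 i \sqrt{41}\right) + 425} = \sqrt{-33556 - 141 i \sqrt{41}}$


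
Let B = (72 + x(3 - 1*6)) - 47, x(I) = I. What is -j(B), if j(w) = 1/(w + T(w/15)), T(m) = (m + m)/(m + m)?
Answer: -1/23 ≈ -0.043478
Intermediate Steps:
T(m) = 1 (T(m) = (2*m)/((2*m)) = (2*m)*(1/(2*m)) = 1)
B = 22 (B = (72 + (3 - 1*6)) - 47 = (72 + (3 - 6)) - 47 = (72 - 3) - 47 = 69 - 47 = 22)
j(w) = 1/(1 + w) (j(w) = 1/(w + 1) = 1/(1 + w))
-j(B) = -1/(1 + 22) = -1/23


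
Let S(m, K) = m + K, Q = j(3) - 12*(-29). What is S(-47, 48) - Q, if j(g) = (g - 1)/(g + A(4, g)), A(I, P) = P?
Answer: -1042/3 ≈ -347.33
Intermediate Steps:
j(g) = (-1 + g)/(2*g) (j(g) = (g - 1)/(g + g) = (-1 + g)/((2*g)) = (-1 + g)*(1/(2*g)) = (-1 + g)/(2*g))
Q = 1045/3 (Q = (½)*(-1 + 3)/3 - 12*(-29) = (½)*(⅓)*2 + 348 = ⅓ + 348 = 1045/3 ≈ 348.33)
S(m, K) = K + m
S(-47, 48) - Q = (48 - 47) - 1*1045/3 = 1 - 1045/3 = -1042/3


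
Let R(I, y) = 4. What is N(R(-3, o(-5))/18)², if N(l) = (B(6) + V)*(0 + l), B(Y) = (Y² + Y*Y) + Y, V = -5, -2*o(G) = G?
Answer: 21316/81 ≈ 263.16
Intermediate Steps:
o(G) = -G/2
B(Y) = Y + 2*Y² (B(Y) = (Y² + Y²) + Y = 2*Y² + Y = Y + 2*Y²)
N(l) = 73*l (N(l) = (6*(1 + 2*6) - 5)*(0 + l) = (6*(1 + 12) - 5)*l = (6*13 - 5)*l = (78 - 5)*l = 73*l)
N(R(-3, o(-5))/18)² = (73*(4/18))² = (73*(4*(1/18)))² = (73*(2/9))² = (146/9)² = 21316/81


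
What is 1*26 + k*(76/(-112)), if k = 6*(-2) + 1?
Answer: 937/28 ≈ 33.464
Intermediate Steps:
k = -11 (k = -12 + 1 = -11)
1*26 + k*(76/(-112)) = 1*26 - 836/(-112) = 26 - 836*(-1)/112 = 26 - 11*(-19/28) = 26 + 209/28 = 937/28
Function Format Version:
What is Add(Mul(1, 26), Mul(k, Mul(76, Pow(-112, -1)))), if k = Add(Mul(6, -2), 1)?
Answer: Rational(937, 28) ≈ 33.464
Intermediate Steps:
k = -11 (k = Add(-12, 1) = -11)
Add(Mul(1, 26), Mul(k, Mul(76, Pow(-112, -1)))) = Add(Mul(1, 26), Mul(-11, Mul(76, Pow(-112, -1)))) = Add(26, Mul(-11, Mul(76, Rational(-1, 112)))) = Add(26, Mul(-11, Rational(-19, 28))) = Add(26, Rational(209, 28)) = Rational(937, 28)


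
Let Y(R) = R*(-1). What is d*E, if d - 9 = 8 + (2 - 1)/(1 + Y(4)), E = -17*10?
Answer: -8500/3 ≈ -2833.3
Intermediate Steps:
Y(R) = -R
E = -170
d = 50/3 (d = 9 + (8 + (2 - 1)/(1 - 1*4)) = 9 + (8 + 1/(1 - 4)) = 9 + (8 + 1/(-3)) = 9 + (8 + 1*(-⅓)) = 9 + (8 - ⅓) = 9 + 23/3 = 50/3 ≈ 16.667)
d*E = (50/3)*(-170) = -8500/3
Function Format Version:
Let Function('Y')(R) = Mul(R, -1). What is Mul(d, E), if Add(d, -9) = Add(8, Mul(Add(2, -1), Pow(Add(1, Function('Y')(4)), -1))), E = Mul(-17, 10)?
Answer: Rational(-8500, 3) ≈ -2833.3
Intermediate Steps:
Function('Y')(R) = Mul(-1, R)
E = -170
d = Rational(50, 3) (d = Add(9, Add(8, Mul(Add(2, -1), Pow(Add(1, Mul(-1, 4)), -1)))) = Add(9, Add(8, Mul(1, Pow(Add(1, -4), -1)))) = Add(9, Add(8, Mul(1, Pow(-3, -1)))) = Add(9, Add(8, Mul(1, Rational(-1, 3)))) = Add(9, Add(8, Rational(-1, 3))) = Add(9, Rational(23, 3)) = Rational(50, 3) ≈ 16.667)
Mul(d, E) = Mul(Rational(50, 3), -170) = Rational(-8500, 3)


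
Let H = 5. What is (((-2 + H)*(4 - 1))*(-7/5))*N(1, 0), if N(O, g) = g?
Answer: 0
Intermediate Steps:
(((-2 + H)*(4 - 1))*(-7/5))*N(1, 0) = (((-2 + 5)*(4 - 1))*(-7/5))*0 = ((3*3)*(-7*⅕))*0 = (9*(-7/5))*0 = -63/5*0 = 0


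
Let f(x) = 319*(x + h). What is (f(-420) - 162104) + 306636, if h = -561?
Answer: -168407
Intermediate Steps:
f(x) = -178959 + 319*x (f(x) = 319*(x - 561) = 319*(-561 + x) = -178959 + 319*x)
(f(-420) - 162104) + 306636 = ((-178959 + 319*(-420)) - 162104) + 306636 = ((-178959 - 133980) - 162104) + 306636 = (-312939 - 162104) + 306636 = -475043 + 306636 = -168407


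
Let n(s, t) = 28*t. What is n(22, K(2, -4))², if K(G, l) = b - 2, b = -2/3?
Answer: 50176/9 ≈ 5575.1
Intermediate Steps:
b = -⅔ (b = -2*⅓ = -⅔ ≈ -0.66667)
K(G, l) = -8/3 (K(G, l) = -⅔ - 2 = -8/3)
n(22, K(2, -4))² = (28*(-8/3))² = (-224/3)² = 50176/9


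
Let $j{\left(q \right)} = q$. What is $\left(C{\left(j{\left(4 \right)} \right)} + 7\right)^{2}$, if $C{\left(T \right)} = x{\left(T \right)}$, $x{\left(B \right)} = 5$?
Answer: $144$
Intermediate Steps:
$C{\left(T \right)} = 5$
$\left(C{\left(j{\left(4 \right)} \right)} + 7\right)^{2} = \left(5 + 7\right)^{2} = 12^{2} = 144$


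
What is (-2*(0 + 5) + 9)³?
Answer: -1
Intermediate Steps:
(-2*(0 + 5) + 9)³ = (-2*5 + 9)³ = (-10 + 9)³ = (-1)³ = -1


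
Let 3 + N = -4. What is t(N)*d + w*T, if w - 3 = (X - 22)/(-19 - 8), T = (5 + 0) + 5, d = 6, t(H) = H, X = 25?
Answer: -118/9 ≈ -13.111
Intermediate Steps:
N = -7 (N = -3 - 4 = -7)
T = 10 (T = 5 + 5 = 10)
w = 26/9 (w = 3 + (25 - 22)/(-19 - 8) = 3 + 3/(-27) = 3 + 3*(-1/27) = 3 - ⅑ = 26/9 ≈ 2.8889)
t(N)*d + w*T = -7*6 + (26/9)*10 = -42 + 260/9 = -118/9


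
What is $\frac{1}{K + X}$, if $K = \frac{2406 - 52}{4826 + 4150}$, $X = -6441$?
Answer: $- \frac{408}{2627821} \approx -0.00015526$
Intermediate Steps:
$K = \frac{107}{408}$ ($K = \frac{2354}{8976} = 2354 \cdot \frac{1}{8976} = \frac{107}{408} \approx 0.26225$)
$\frac{1}{K + X} = \frac{1}{\frac{107}{408} - 6441} = \frac{1}{- \frac{2627821}{408}} = - \frac{408}{2627821}$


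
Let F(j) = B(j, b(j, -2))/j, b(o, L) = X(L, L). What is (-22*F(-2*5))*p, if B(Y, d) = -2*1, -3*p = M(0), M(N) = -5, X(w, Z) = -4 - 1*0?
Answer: -22/3 ≈ -7.3333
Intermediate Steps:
X(w, Z) = -4 (X(w, Z) = -4 + 0 = -4)
p = 5/3 (p = -1/3*(-5) = 5/3 ≈ 1.6667)
b(o, L) = -4
B(Y, d) = -2
F(j) = -2/j
(-22*F(-2*5))*p = -(-44)/((-2*5))*(5/3) = -(-44)/((-1*10))*(5/3) = -(-44)/(-10)*(5/3) = -(-44)*(-1)/10*(5/3) = -22*1/5*(5/3) = -22/5*5/3 = -22/3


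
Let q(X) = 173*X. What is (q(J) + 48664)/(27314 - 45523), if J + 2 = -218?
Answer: -10604/18209 ≈ -0.58235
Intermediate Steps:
J = -220 (J = -2 - 218 = -220)
(q(J) + 48664)/(27314 - 45523) = (173*(-220) + 48664)/(27314 - 45523) = (-38060 + 48664)/(-18209) = 10604*(-1/18209) = -10604/18209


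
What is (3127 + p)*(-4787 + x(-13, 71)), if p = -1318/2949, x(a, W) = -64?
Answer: -14909071485/983 ≈ -1.5167e+7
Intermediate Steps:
p = -1318/2949 (p = -1318*1/2949 = -1318/2949 ≈ -0.44693)
(3127 + p)*(-4787 + x(-13, 71)) = (3127 - 1318/2949)*(-4787 - 64) = (9220205/2949)*(-4851) = -14909071485/983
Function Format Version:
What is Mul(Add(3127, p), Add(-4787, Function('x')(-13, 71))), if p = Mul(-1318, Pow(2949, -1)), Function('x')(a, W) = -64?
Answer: Rational(-14909071485, 983) ≈ -1.5167e+7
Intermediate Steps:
p = Rational(-1318, 2949) (p = Mul(-1318, Rational(1, 2949)) = Rational(-1318, 2949) ≈ -0.44693)
Mul(Add(3127, p), Add(-4787, Function('x')(-13, 71))) = Mul(Add(3127, Rational(-1318, 2949)), Add(-4787, -64)) = Mul(Rational(9220205, 2949), -4851) = Rational(-14909071485, 983)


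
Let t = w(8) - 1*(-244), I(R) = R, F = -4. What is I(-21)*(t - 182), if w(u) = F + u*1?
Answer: -1386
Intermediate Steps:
w(u) = -4 + u (w(u) = -4 + u*1 = -4 + u)
t = 248 (t = (-4 + 8) - 1*(-244) = 4 + 244 = 248)
I(-21)*(t - 182) = -21*(248 - 182) = -21*66 = -1386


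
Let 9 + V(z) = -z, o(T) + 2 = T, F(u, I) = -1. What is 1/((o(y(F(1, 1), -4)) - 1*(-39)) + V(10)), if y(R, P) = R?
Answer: 1/17 ≈ 0.058824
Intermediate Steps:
o(T) = -2 + T
V(z) = -9 - z
1/((o(y(F(1, 1), -4)) - 1*(-39)) + V(10)) = 1/(((-2 - 1) - 1*(-39)) + (-9 - 1*10)) = 1/((-3 + 39) + (-9 - 10)) = 1/(36 - 19) = 1/17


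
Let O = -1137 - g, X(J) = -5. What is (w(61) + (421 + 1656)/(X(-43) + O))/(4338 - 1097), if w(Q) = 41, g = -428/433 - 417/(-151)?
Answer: 2930315588/242372736879 ≈ 0.012090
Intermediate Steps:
g = 115933/65383 (g = -428*1/433 - 417*(-1/151) = -428/433 + 417/151 = 115933/65383 ≈ 1.7731)
O = -74456404/65383 (O = -1137 - 1*115933/65383 = -1137 - 115933/65383 = -74456404/65383 ≈ -1138.8)
(w(61) + (421 + 1656)/(X(-43) + O))/(4338 - 1097) = (41 + (421 + 1656)/(-5 - 74456404/65383))/(4338 - 1097) = (41 + 2077/(-74783319/65383))/3241 = (41 + 2077*(-65383/74783319))*(1/3241) = (41 - 135800491/74783319)*(1/3241) = (2930315588/74783319)*(1/3241) = 2930315588/242372736879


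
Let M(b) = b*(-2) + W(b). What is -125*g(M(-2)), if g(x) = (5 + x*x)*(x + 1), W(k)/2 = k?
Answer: -625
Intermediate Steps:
W(k) = 2*k
M(b) = 0 (M(b) = b*(-2) + 2*b = -2*b + 2*b = 0)
g(x) = (1 + x)*(5 + x²) (g(x) = (5 + x²)*(1 + x) = (1 + x)*(5 + x²))
-125*g(M(-2)) = -125*(5 + 0² + 0³ + 5*0) = -125*(5 + 0 + 0 + 0) = -125*5 = -625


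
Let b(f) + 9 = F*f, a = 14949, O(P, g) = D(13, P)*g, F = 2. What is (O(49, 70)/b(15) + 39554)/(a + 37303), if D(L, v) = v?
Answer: 29788/39189 ≈ 0.76011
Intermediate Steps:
O(P, g) = P*g
b(f) = -9 + 2*f
(O(49, 70)/b(15) + 39554)/(a + 37303) = ((49*70)/(-9 + 2*15) + 39554)/(14949 + 37303) = (3430/(-9 + 30) + 39554)/52252 = (3430/21 + 39554)*(1/52252) = (3430*(1/21) + 39554)*(1/52252) = (490/3 + 39554)*(1/52252) = (119152/3)*(1/52252) = 29788/39189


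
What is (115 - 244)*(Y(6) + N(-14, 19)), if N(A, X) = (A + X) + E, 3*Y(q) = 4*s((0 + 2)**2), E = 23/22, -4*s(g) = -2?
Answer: -19049/22 ≈ -865.86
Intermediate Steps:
s(g) = 1/2 (s(g) = -1/4*(-2) = 1/2)
E = 23/22 (E = 23*(1/22) = 23/22 ≈ 1.0455)
Y(q) = 2/3 (Y(q) = (4*(1/2))/3 = (1/3)*2 = 2/3)
N(A, X) = 23/22 + A + X (N(A, X) = (A + X) + 23/22 = 23/22 + A + X)
(115 - 244)*(Y(6) + N(-14, 19)) = (115 - 244)*(2/3 + (23/22 - 14 + 19)) = -129*(2/3 + 133/22) = -129*443/66 = -19049/22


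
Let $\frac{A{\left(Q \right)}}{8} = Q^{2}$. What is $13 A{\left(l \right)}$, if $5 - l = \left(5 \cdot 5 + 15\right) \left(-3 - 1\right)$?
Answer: $2831400$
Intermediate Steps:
$l = 165$ ($l = 5 - \left(5 \cdot 5 + 15\right) \left(-3 - 1\right) = 5 - \left(25 + 15\right) \left(-4\right) = 5 - 40 \left(-4\right) = 5 - -160 = 5 + 160 = 165$)
$A{\left(Q \right)} = 8 Q^{2}$
$13 A{\left(l \right)} = 13 \cdot 8 \cdot 165^{2} = 13 \cdot 8 \cdot 27225 = 13 \cdot 217800 = 2831400$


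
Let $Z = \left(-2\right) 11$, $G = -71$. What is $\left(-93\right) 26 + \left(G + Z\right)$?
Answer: $-2511$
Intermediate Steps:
$Z = -22$
$\left(-93\right) 26 + \left(G + Z\right) = \left(-93\right) 26 - 93 = -2418 - 93 = -2511$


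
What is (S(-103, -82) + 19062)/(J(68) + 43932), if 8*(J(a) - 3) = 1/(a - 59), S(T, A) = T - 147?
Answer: 1354464/3163321 ≈ 0.42818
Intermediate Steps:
S(T, A) = -147 + T
J(a) = 3 + 1/(8*(-59 + a)) (J(a) = 3 + 1/(8*(a - 59)) = 3 + 1/(8*(-59 + a)))
(S(-103, -82) + 19062)/(J(68) + 43932) = ((-147 - 103) + 19062)/((-1415 + 24*68)/(8*(-59 + 68)) + 43932) = (-250 + 19062)/((1/8)*(-1415 + 1632)/9 + 43932) = 18812/((1/8)*(1/9)*217 + 43932) = 18812/(217/72 + 43932) = 18812/(3163321/72) = 18812*(72/3163321) = 1354464/3163321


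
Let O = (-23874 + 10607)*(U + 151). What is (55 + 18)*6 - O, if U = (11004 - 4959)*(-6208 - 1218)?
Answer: -595555881635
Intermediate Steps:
U = -44890170 (U = 6045*(-7426) = -44890170)
O = 595555882073 (O = (-23874 + 10607)*(-44890170 + 151) = -13267*(-44890019) = 595555882073)
(55 + 18)*6 - O = (55 + 18)*6 - 1*595555882073 = 73*6 - 595555882073 = 438 - 595555882073 = -595555881635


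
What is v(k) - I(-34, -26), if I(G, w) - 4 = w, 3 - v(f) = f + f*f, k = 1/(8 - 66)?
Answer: 84157/3364 ≈ 25.017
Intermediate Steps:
k = -1/58 (k = 1/(-58) = -1/58 ≈ -0.017241)
v(f) = 3 - f - f² (v(f) = 3 - (f + f*f) = 3 - (f + f²) = 3 + (-f - f²) = 3 - f - f²)
I(G, w) = 4 + w
v(k) - I(-34, -26) = (3 - 1*(-1/58) - (-1/58)²) - (4 - 26) = (3 + 1/58 - 1*1/3364) - 1*(-22) = (3 + 1/58 - 1/3364) + 22 = 10149/3364 + 22 = 84157/3364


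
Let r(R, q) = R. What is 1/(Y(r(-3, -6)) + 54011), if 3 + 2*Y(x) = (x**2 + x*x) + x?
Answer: 1/54017 ≈ 1.8513e-5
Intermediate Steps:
Y(x) = -3/2 + x**2 + x/2 (Y(x) = -3/2 + ((x**2 + x*x) + x)/2 = -3/2 + ((x**2 + x**2) + x)/2 = -3/2 + (2*x**2 + x)/2 = -3/2 + (x + 2*x**2)/2 = -3/2 + (x**2 + x/2) = -3/2 + x**2 + x/2)
1/(Y(r(-3, -6)) + 54011) = 1/((-3/2 + (-3)**2 + (1/2)*(-3)) + 54011) = 1/((-3/2 + 9 - 3/2) + 54011) = 1/(6 + 54011) = 1/54017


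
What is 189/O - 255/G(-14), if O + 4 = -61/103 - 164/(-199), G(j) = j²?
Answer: -259661931/5046020 ≈ -51.459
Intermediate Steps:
O = -77235/20497 (O = -4 + (-61/103 - 164/(-199)) = -4 + (-61*1/103 - 164*(-1/199)) = -4 + (-61/103 + 164/199) = -4 + 4753/20497 = -77235/20497 ≈ -3.7681)
189/O - 255/G(-14) = 189/(-77235/20497) - 255/((-14)²) = 189*(-20497/77235) - 255/196 = -1291311/25745 - 255*1/196 = -1291311/25745 - 255/196 = -259661931/5046020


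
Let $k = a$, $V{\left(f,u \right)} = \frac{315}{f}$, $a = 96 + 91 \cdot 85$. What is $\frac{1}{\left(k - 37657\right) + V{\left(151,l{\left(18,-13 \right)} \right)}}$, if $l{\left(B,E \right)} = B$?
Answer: $- \frac{151}{4503411} \approx -3.353 \cdot 10^{-5}$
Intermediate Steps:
$a = 7831$ ($a = 96 + 7735 = 7831$)
$k = 7831$
$\frac{1}{\left(k - 37657\right) + V{\left(151,l{\left(18,-13 \right)} \right)}} = \frac{1}{\left(7831 - 37657\right) + \frac{315}{151}} = \frac{1}{-29826 + 315 \cdot \frac{1}{151}} = \frac{1}{-29826 + \frac{315}{151}} = \frac{1}{- \frac{4503411}{151}} = - \frac{151}{4503411}$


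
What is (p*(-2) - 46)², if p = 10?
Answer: 4356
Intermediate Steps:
(p*(-2) - 46)² = (10*(-2) - 46)² = (-20 - 46)² = (-66)² = 4356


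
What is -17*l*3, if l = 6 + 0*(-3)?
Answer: -306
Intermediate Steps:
l = 6 (l = 6 + 0 = 6)
-17*l*3 = -17*6*3 = -102*3 = -306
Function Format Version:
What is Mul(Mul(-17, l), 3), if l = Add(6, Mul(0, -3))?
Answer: -306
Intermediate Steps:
l = 6 (l = Add(6, 0) = 6)
Mul(Mul(-17, l), 3) = Mul(Mul(-17, 6), 3) = Mul(-102, 3) = -306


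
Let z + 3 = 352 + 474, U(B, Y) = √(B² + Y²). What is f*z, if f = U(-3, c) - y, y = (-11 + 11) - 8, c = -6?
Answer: 6584 + 2469*√5 ≈ 12105.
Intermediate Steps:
y = -8 (y = 0 - 8 = -8)
z = 823 (z = -3 + (352 + 474) = -3 + 826 = 823)
f = 8 + 3*√5 (f = √((-3)² + (-6)²) - 1*(-8) = √(9 + 36) + 8 = √45 + 8 = 3*√5 + 8 = 8 + 3*√5 ≈ 14.708)
f*z = (8 + 3*√5)*823 = 6584 + 2469*√5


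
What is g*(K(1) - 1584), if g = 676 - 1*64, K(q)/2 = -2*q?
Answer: -971856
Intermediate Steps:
K(q) = -4*q (K(q) = 2*(-2*q) = -4*q)
g = 612 (g = 676 - 64 = 612)
g*(K(1) - 1584) = 612*(-4*1 - 1584) = 612*(-4 - 1584) = 612*(-1588) = -971856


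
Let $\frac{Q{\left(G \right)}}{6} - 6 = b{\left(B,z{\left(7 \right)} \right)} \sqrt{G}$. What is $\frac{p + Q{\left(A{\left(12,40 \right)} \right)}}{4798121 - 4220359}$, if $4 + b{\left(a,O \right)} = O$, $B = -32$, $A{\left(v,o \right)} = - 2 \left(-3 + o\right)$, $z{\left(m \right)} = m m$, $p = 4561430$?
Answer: $\frac{2280733}{288881} + \frac{135 i \sqrt{74}}{288881} \approx 7.8951 + 0.00402 i$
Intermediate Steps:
$z{\left(m \right)} = m^{2}$
$A{\left(v,o \right)} = 6 - 2 o$
$b{\left(a,O \right)} = -4 + O$
$Q{\left(G \right)} = 36 + 270 \sqrt{G}$ ($Q{\left(G \right)} = 36 + 6 \left(-4 + 7^{2}\right) \sqrt{G} = 36 + 6 \left(-4 + 49\right) \sqrt{G} = 36 + 6 \cdot 45 \sqrt{G} = 36 + 270 \sqrt{G}$)
$\frac{p + Q{\left(A{\left(12,40 \right)} \right)}}{4798121 - 4220359} = \frac{4561430 + \left(36 + 270 \sqrt{6 - 80}\right)}{4798121 - 4220359} = \frac{4561430 + \left(36 + 270 \sqrt{6 - 80}\right)}{577762} = \left(4561430 + \left(36 + 270 \sqrt{-74}\right)\right) \frac{1}{577762} = \left(4561430 + \left(36 + 270 i \sqrt{74}\right)\right) \frac{1}{577762} = \left(4561466 + 270 i \sqrt{74}\right) \frac{1}{577762} = \frac{2280733}{288881} + \frac{135 i \sqrt{74}}{288881}$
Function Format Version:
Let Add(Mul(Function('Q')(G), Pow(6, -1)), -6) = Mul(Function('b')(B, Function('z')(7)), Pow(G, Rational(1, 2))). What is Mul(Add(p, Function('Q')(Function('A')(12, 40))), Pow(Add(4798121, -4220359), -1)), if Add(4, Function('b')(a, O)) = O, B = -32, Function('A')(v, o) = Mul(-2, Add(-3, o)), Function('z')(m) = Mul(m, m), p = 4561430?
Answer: Add(Rational(2280733, 288881), Mul(Rational(135, 288881), I, Pow(74, Rational(1, 2)))) ≈ Add(7.8951, Mul(0.0040200, I))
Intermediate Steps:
Function('z')(m) = Pow(m, 2)
Function('A')(v, o) = Add(6, Mul(-2, o))
Function('b')(a, O) = Add(-4, O)
Function('Q')(G) = Add(36, Mul(270, Pow(G, Rational(1, 2)))) (Function('Q')(G) = Add(36, Mul(6, Mul(Add(-4, Pow(7, 2)), Pow(G, Rational(1, 2))))) = Add(36, Mul(6, Mul(Add(-4, 49), Pow(G, Rational(1, 2))))) = Add(36, Mul(6, Mul(45, Pow(G, Rational(1, 2))))) = Add(36, Mul(270, Pow(G, Rational(1, 2)))))
Mul(Add(p, Function('Q')(Function('A')(12, 40))), Pow(Add(4798121, -4220359), -1)) = Mul(Add(4561430, Add(36, Mul(270, Pow(Add(6, Mul(-2, 40)), Rational(1, 2))))), Pow(Add(4798121, -4220359), -1)) = Mul(Add(4561430, Add(36, Mul(270, Pow(Add(6, -80), Rational(1, 2))))), Pow(577762, -1)) = Mul(Add(4561430, Add(36, Mul(270, Pow(-74, Rational(1, 2))))), Rational(1, 577762)) = Mul(Add(4561430, Add(36, Mul(270, Mul(I, Pow(74, Rational(1, 2)))))), Rational(1, 577762)) = Mul(Add(4561430, Add(36, Mul(270, I, Pow(74, Rational(1, 2))))), Rational(1, 577762)) = Mul(Add(4561466, Mul(270, I, Pow(74, Rational(1, 2)))), Rational(1, 577762)) = Add(Rational(2280733, 288881), Mul(Rational(135, 288881), I, Pow(74, Rational(1, 2))))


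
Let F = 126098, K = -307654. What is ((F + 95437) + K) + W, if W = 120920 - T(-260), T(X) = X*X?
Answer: -32799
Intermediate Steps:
T(X) = X²
W = 53320 (W = 120920 - 1*(-260)² = 120920 - 1*67600 = 120920 - 67600 = 53320)
((F + 95437) + K) + W = ((126098 + 95437) - 307654) + 53320 = (221535 - 307654) + 53320 = -86119 + 53320 = -32799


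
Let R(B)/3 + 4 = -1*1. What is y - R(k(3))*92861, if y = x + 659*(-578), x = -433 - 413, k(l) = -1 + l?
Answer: 1011167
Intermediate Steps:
x = -846
R(B) = -15 (R(B) = -12 + 3*(-1*1) = -12 + 3*(-1) = -12 - 3 = -15)
y = -381748 (y = -846 + 659*(-578) = -846 - 380902 = -381748)
y - R(k(3))*92861 = -381748 - (-15)*92861 = -381748 - 1*(-1392915) = -381748 + 1392915 = 1011167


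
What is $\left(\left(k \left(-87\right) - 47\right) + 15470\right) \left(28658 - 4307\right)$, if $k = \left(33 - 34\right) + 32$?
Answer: $309890826$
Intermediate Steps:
$k = 31$ ($k = -1 + 32 = 31$)
$\left(\left(k \left(-87\right) - 47\right) + 15470\right) \left(28658 - 4307\right) = \left(\left(31 \left(-87\right) - 47\right) + 15470\right) \left(28658 - 4307\right) = \left(\left(-2697 - 47\right) + 15470\right) \left(28658 - 4307\right) = \left(-2744 + 15470\right) 24351 = 12726 \cdot 24351 = 309890826$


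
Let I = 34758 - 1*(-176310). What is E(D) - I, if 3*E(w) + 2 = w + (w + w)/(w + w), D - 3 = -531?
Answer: -633733/3 ≈ -2.1124e+5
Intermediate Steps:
D = -528 (D = 3 - 531 = -528)
I = 211068 (I = 34758 + 176310 = 211068)
E(w) = -1/3 + w/3 (E(w) = -2/3 + (w + (w + w)/(w + w))/3 = -2/3 + (w + (2*w)/((2*w)))/3 = -2/3 + (w + (2*w)*(1/(2*w)))/3 = -2/3 + (w + 1)/3 = -2/3 + (1 + w)/3 = -2/3 + (1/3 + w/3) = -1/3 + w/3)
E(D) - I = (-1/3 + (1/3)*(-528)) - 1*211068 = (-1/3 - 176) - 211068 = -529/3 - 211068 = -633733/3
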